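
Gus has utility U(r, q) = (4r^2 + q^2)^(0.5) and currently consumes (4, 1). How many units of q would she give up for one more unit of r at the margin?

For CES with ρ = 2, MRS = (4/1)·(q/r)^(-1).
At (4, 1): MRS = 16.
So at (4, 1) the consumer would give up 16 units of q for one more unit of r.

MRS = 16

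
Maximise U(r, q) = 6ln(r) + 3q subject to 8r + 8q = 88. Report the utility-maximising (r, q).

MU_r = 6/r, MU_q = 3.
MRS = 6/r ÷ 3.
Tangency: set MRS = p_r/p_q = 8/8 = 1.
MRS depends only on r: 2/r = 1 ⇒ r* = 2/1 = 2.
From the budget, 8·q = 88 − 8·2 = 72, so q* = 9.

r* = 2, q* = 9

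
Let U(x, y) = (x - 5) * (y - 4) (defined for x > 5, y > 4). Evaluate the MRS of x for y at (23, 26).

MRS = 11/9

MU_x = (y−4), MU_y = (x−5).
MRS = (y−4)/(x−5).
At (23, 26): MRS = 11/9.
The indifference curve has slope −11/9 at this bundle.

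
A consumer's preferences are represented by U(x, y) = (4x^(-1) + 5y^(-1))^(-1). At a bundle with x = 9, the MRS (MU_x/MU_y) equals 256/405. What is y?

For CES with ρ = -1, MRS = (4/5)·(y/x)^2.
Setting (4/5)·(y/9)^2 = 256/405 gives (y/9)^2 = 64/81, so y/9 = 8/9 and y = 8.

y = 8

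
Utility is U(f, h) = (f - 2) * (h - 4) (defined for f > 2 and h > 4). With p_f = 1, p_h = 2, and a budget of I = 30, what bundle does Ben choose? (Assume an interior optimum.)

MU_f = (h−4), MU_h = (f−2).
MRS = (h−4)/(f−2).
Tangency: set MRS = p_f/p_h = 1/2 = 0.5.
So (h − 4)/(f − 2) = 0.5, i.e. (h − 4) = 0.5·(f − 2).
Rewrite the budget in excess-of-subsistence terms: 1·(f − 2) + 2·(h − 4) = 30 − 1·2 − 2·4 = 20.
Substituting, 2·(f − 2) = 20, so f − 2 = 10 and f* = 12.
Then h − 4 = 0.5·10 = 5, so h* = 9.

f* = 12, h* = 9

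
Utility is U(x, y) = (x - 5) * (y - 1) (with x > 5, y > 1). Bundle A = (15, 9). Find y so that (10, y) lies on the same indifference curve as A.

U(15, 9) = 80.
Set U(10, y) = 80 and solve.
With x = 10: (10 − 5) = 5, so (y − 1) = 80/5 = 16.
So y = 1 + 16 = 17.
Check: U(10, 17) = 80.

y = 17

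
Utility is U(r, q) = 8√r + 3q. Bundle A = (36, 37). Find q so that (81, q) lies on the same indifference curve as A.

q = 29

U(36, 37) = 159.
Set U(81, q) = 159 and solve.
With r = 81: √81 = 9, so 3q = 159 − 8·9 = 87 and q = 29.
Check: U(81, 29) = 159.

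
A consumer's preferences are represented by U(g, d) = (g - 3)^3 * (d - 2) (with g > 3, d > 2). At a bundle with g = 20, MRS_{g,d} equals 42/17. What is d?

MU_g = 3·(g−3)^2·(d−2), MU_d = (g−3)^3.
MRS = (3/1)·(d−2)/(g−3).
Substitute g = 20: MRS = (d − 2)/(17/3). Setting this equal to 42/17 gives d − 2 = (42/17)·(17/3) = 14, so d = 16.

d = 16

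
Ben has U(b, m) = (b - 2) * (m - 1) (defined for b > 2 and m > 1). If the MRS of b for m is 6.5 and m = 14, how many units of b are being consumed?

MU_b = (m−1), MU_m = (b−2).
MRS = (m−1)/(b−2).
Substitute m = 14: MRS = 13/(b − 2). Setting this equal to 6.5 gives b − 2 = 13/6.5 = 2, so b = 4.

b = 4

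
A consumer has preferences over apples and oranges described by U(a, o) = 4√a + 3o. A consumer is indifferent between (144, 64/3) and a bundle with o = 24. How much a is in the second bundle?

U(144, 64/3) = 112.
Set U(a, 24) = 112 and solve.
With o = 24: 4√a = 112 − 3·24 = 40, so √a = 10 and a = 100.
Check: U(100, 24) = 112.

a = 100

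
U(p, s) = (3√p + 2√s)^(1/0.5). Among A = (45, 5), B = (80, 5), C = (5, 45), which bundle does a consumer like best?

Evaluate utility at each bundle:
U(A) = 605.000.
U(B) = 980.000.
U(C) = 405.000.
Highest utility is B, so B ≻ A ≻ C.

Bundle B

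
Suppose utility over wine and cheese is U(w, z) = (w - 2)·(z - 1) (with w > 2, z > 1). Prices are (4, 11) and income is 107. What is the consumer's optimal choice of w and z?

w* = 13, z* = 5

MU_w = (z−1), MU_z = (w−2).
MRS = (z−1)/(w−2).
Tangency: set MRS = p_w/p_z = 4/11.
So (z − 1)/(w − 2) = 4/11, i.e. (z − 1) = (4/11)·(w − 2).
Rewrite the budget in excess-of-subsistence terms: 4·(w − 2) + 11·(z − 1) = 107 − 4·2 − 11·1 = 88.
Substituting, 8·(w − 2) = 88, so w − 2 = 11 and w* = 13.
Then z − 1 = (4/11)·11 = 4, so z* = 5.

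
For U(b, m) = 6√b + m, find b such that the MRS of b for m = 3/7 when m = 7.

MU_b = 6/(2√b), MU_m = 1.
MRS = 6/(2√b) ÷ 1.
MRS depends only on b: 3/√b = 3/7 ⇒ √b = 3/(3/7) = 7 ⇒ b = 49.

b = 49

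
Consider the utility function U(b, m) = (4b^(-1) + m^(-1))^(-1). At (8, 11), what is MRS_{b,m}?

For CES with ρ = -1, MRS = (4/1)·(m/b)^2.
At (8, 11): MRS = 121/16.
The indifference curve has slope −121/16 at this bundle.

MRS = 121/16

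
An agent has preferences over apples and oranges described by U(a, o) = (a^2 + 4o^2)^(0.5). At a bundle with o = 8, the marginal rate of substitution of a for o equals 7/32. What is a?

a = 7

For CES with ρ = 2, MRS = (1/4)·(o/a)^(-1).
Setting (1/4)·(8/a)^(-1) = 7/32 gives (8/a)^(-1) = 0.875, so 8/a = 8/7 and a = 7.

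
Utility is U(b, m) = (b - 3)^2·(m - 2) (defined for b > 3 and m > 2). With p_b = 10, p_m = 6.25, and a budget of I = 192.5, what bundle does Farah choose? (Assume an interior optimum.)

b* = 13, m* = 10

MU_b = 2·(b−3)·(m−2), MU_m = (b−3)^2.
MRS = (2/1)·(m−2)/(b−3).
Tangency: set MRS = p_b/p_m = 10/6.25 = 1.6.
So (2/1)·(m − 2)/(b − 3) = 1.6, i.e. (m − 2) = 0.8·(b − 3).
Rewrite the budget in excess-of-subsistence terms: 10·(b − 3) + 6.25·(m − 2) = 192.5 − 10·3 − 6.25·2 = 150.
Substituting, 15·(b − 3) = 150, so b − 3 = 10 and b* = 13.
Then m − 2 = 0.8·10 = 8, so m* = 10.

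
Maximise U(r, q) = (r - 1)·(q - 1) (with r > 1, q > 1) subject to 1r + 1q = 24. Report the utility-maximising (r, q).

MU_r = (q−1), MU_q = (r−1).
MRS = (q−1)/(r−1).
Tangency: set MRS = p_r/p_q = 1/1 = 1.
So (q − 1)/(r − 1) = 1, i.e. (q − 1) = (r − 1).
Rewrite the budget in excess-of-subsistence terms: 1·(r − 1) + 1·(q − 1) = 24 − 1·1 − 1·1 = 22.
Substituting, 2·(r − 1) = 22, so r − 1 = 11 and r* = 12.
Then q − 1 = 11, so q* = 12.

r* = 12, q* = 12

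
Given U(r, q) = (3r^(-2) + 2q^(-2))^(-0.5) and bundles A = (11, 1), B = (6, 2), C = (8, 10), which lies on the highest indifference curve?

Evaluate utility at each bundle:
U(A) = 0.703.
U(B) = 1.309.
U(C) = 3.867.
Highest utility is C, so C ≻ B ≻ A.

Bundle C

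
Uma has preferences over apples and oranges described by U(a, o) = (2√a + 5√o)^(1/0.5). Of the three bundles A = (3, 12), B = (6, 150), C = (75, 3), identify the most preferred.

Evaluate utility at each bundle:
U(A) = 432.000.
U(B) = 4374.000.
U(C) = 675.000.
Highest utility is B, so B ≻ C ≻ A.

Bundle B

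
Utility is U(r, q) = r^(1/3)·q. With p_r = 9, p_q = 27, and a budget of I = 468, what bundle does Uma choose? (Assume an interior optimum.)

r* = 13, q* = 13

MU_r = 1/3·r^(-2/3)·q and MU_q = r^(1/3).
MRS = MU_r/MU_q = (1/3)·q/r.
Tangency: set MRS = p_r/p_q = 9/27 = 1/3.
So (1/3)·q/r = 1/3, i.e. q = r.
Substitute into the budget 9·r + 27·q = 468: 36·r = 468, so r* = 13.
Then q* = 13.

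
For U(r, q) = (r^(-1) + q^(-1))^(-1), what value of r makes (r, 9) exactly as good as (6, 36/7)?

r = 4

U depends on (r, q) only through S = r^(-1) + q^(-1), so equal utility means equal S. At (6, 36/7): S = 13/36.
With q = 9: 9^(-1) = 1/9, so r^(-1) = 13/36 − 1/9 = 0.25.
Hence r = 1/0.25 = 4.
Check: U(4, 9) = 2.7692.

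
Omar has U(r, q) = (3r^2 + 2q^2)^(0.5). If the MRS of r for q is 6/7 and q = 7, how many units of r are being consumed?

For CES with ρ = 2, MRS = (3/2)·(q/r)^(-1).
Setting (3/2)·(7/r)^(-1) = 6/7 gives (7/r)^(-1) = 4/7, so 7/r = 1.75 and r = 4.

r = 4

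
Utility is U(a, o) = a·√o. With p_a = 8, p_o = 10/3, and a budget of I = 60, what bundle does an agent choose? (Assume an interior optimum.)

MU_a = √o and MU_o = 0.5·a·o^(-0.5).
MRS = MU_a/MU_o = (2)·o/a.
Tangency: set MRS = p_a/p_o = 8/(10/3) = 2.4.
So (2)·o/a = 2.4, i.e. o = 1.2·a.
Substitute into the budget 8·a + (10/3)·o = 60: 12·a = 60, so a* = 5.
Then o* = 1.2·5 = 6.

a* = 5, o* = 6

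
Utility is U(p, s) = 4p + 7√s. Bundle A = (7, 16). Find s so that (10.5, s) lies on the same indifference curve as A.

s = 4

U(7, 16) = 56.
Set U(10.5, s) = 56 and solve.
With p = 10.5: 7√s = 56 − 4·10.5 = 14, so √s = 2 and s = 4.
Check: U(10.5, 4) = 56.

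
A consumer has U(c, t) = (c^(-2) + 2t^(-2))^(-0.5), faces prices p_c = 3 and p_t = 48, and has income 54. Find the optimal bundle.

c* = 2, t* = 1

For CES with ρ = -2, MRS = (1/2)·(t/c)^3.
Tangency: set MRS = p_c/p_t = 3/48 = 1/16.
So (t/c)^3 = 0.125; taking the cube root, t/c = 0.5, i.e. t = 0.5·c.
Substitute into the budget 3·c + 48·t = 54: 27·c = 54, so c* = 2 and t* = 0.5·2 = 1.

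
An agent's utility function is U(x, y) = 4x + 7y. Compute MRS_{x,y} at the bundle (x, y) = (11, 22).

MRS = 4/7

MU_x = 4, MU_y = 7, so MRS = 4/7 at every bundle.
At (11, 22): MRS = 4/7.
So at (11, 22) the consumer would give up 4/7 units of y for one more unit of x.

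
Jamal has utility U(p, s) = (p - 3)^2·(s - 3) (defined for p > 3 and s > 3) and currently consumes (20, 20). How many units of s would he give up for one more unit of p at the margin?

MU_p = 2·(p−3)·(s−3), MU_s = (p−3)^2.
MRS = (2/1)·(s−3)/(p−3).
At (20, 20): MRS = 2.
That is, one extra unit of p is worth 2 units of s at the margin.

MRS = 2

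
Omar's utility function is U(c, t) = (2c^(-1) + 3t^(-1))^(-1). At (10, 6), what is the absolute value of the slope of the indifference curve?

MRS = 6/25

For CES with ρ = -1, MRS = (2/3)·(t/c)^2.
At (10, 6): MRS = 6/25.
The indifference curve has slope −6/25 at this bundle.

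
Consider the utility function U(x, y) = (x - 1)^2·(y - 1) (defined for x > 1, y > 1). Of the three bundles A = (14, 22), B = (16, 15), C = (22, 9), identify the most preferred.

Bundle A

Evaluate utility at each bundle:
U(A) = 3549.
U(B) = 3150.
U(C) = 3528.
Highest utility is A, so A ≻ C ≻ B.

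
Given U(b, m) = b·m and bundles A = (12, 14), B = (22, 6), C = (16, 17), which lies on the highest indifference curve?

Evaluate utility at each bundle:
U(A) = 168.
U(B) = 132.
U(C) = 272.
Highest utility is C, so C ≻ A ≻ B.

Bundle C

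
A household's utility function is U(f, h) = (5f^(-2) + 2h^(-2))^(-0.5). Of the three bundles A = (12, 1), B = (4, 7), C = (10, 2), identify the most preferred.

Bundle B

Evaluate utility at each bundle:
U(A) = 0.701.
U(B) = 1.682.
U(C) = 1.348.
Highest utility is B, so B ≻ C ≻ A.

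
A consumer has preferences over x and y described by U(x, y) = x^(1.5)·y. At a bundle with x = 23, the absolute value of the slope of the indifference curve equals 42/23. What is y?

MU_x = 1.5·√x·y and MU_y = x^(1.5).
MRS = MU_x/MU_y = (1.5)·y/x.
Substitute x = 23: MRS = y/(46/3). Setting y/(46/3) = 42/23 gives y = (42/23)·(46/3) = 28.

y = 28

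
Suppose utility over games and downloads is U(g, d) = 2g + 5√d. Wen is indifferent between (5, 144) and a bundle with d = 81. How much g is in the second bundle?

g = 12.5

U(5, 144) = 70.
Set U(g, 81) = 70 and solve.
With d = 81: √81 = 9, so 2g = 70 − 5·9 = 25 and g = 12.5.
Check: U(12.5, 81) = 70.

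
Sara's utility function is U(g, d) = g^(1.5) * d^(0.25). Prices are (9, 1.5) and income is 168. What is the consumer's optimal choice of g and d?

MU_g = 1.5·√g·d^(0.25) and MU_d = 0.25·g^(1.5)·d^(-0.75).
MRS = MU_g/MU_d = (6)·d/g.
Tangency: set MRS = p_g/p_d = 9/1.5 = 6.
So (6)·d/g = 6, i.e. d = g.
Substitute into the budget 9·g + 1.5·d = 168: 10.5·g = 168, so g* = 16.
Then d* = 16.

g* = 16, d* = 16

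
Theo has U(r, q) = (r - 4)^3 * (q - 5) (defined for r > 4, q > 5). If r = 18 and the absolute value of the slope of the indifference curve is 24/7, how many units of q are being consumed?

MU_r = 3·(r−4)^2·(q−5), MU_q = (r−4)^3.
MRS = (3/1)·(q−5)/(r−4).
Substitute r = 18: MRS = (q − 5)/(14/3). Setting this equal to 24/7 gives q − 5 = (24/7)·(14/3) = 16, so q = 21.

q = 21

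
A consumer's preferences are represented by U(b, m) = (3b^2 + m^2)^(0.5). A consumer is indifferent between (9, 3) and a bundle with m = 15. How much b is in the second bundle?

U depends on (b, m) only through S = 3b^2 + m^2, so equal utility means equal S. At (9, 3): S = 252.
With m = 15: 15^2 = 225, so 3b^2 = 252 − 225 = 27, i.e. b^2 = 9.
Hence b = √9 = 3.
Check: U(3, 15) = 15.8745.

b = 3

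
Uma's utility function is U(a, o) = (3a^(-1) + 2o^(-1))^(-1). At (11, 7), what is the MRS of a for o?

For CES with ρ = -1, MRS = (3/2)·(o/a)^2.
At (11, 7): MRS = 147/242.
That is, one extra unit of a is worth 147/242 units of o at the margin.

MRS = 147/242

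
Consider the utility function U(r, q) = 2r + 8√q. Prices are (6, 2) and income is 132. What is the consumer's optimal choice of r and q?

MU_r = 2, MU_q = 8/(2√q).
MRS = 2 ÷ (8/(2√q)).
Tangency: set MRS = p_r/p_q = 6/2 = 3.
MRS depends only on q: 0.5·√q = 3 ⇒ √q = 3/0.5 = 6 ⇒ q* = 36.
From the budget, 6·r = 132 − 2·36 = 60, so r* = 10.

r* = 10, q* = 36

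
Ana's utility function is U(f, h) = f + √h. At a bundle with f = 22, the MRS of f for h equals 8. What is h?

MU_f = 1, MU_h = 1/(2√h).
MRS = 1 ÷ (1/(2√h)).
MRS depends only on h: 2·√h = 8 ⇒ √h = 8/2 = 4 ⇒ h = 16.

h = 16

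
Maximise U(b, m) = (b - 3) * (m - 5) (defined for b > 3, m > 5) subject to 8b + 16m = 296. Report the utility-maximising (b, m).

b* = 15, m* = 11

MU_b = (m−5), MU_m = (b−3).
MRS = (m−5)/(b−3).
Tangency: set MRS = p_b/p_m = 8/16 = 0.5.
So (m − 5)/(b − 3) = 0.5, i.e. (m − 5) = 0.5·(b − 3).
Rewrite the budget in excess-of-subsistence terms: 8·(b − 3) + 16·(m − 5) = 296 − 8·3 − 16·5 = 192.
Substituting, 16·(b − 3) = 192, so b − 3 = 12 and b* = 15.
Then m − 5 = 0.5·12 = 6, so m* = 11.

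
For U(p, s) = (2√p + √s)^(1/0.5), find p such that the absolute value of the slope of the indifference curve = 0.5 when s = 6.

For CES with ρ = 0.5, MRS = (2/1)·√(s/p).
Setting (2/1)·√(6/p) = 0.5 gives √(6/p) = 0.25, so 6/p = 1/16 and p = 96.

p = 96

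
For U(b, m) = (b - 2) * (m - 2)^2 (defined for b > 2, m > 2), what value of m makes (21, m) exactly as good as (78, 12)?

U(78, 12) = 7600.
Set U(21, m) = 7600 and solve.
With b = 21: (21 − 2) = 19, so (m − 2)^2 = 7600/19 = 400.
Taking the square root (with m > 2): m − 2 = 20, so m = 22.
Check: U(21, 22) = 7600.

m = 22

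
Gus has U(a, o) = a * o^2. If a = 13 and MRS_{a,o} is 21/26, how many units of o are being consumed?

o = 21

MU_a = o^2 and MU_o = 2·a·o.
MRS = MU_a/MU_o = (1/2)·o/a.
Substitute a = 13: MRS = o/26. Setting o/26 = 21/26 gives o = (21/26)·26 = 21.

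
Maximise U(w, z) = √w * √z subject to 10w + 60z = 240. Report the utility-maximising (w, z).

w* = 12, z* = 2

MU_w = 0.5·w^(-0.5)·√z and MU_z = 0.5·√w·z^(-0.5).
MRS = MU_w/MU_z = z/w.
Tangency: set MRS = p_w/p_z = 10/60 = 1/6.
So z/w = 1/6, i.e. z = (1/6)·w.
Substitute into the budget 10·w + 60·z = 240: 20·w = 240, so w* = 12.
Then z* = (1/6)·12 = 2.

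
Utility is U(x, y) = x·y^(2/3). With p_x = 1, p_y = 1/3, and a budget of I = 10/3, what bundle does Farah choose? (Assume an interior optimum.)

x* = 2, y* = 4

MU_x = y^(2/3) and MU_y = 2/3·x·y^(-1/3).
MRS = MU_x/MU_y = (1.5)·y/x.
Tangency: set MRS = p_x/p_y = 1/(1/3) = 3.
So (1.5)·y/x = 3, i.e. y = 2·x.
Substitute into the budget 1·x + (1/3)·y = 10/3: (5/3)·x = 10/3, so x* = 2.
Then y* = 2·2 = 4.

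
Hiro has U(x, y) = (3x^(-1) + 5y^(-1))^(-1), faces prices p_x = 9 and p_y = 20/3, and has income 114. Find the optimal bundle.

For CES with ρ = -1, MRS = (3/5)·(y/x)^2.
Tangency: set MRS = p_x/p_y = 9/(20/3) = 1.35.
So (y/x)^2 = 2.25; taking the square root, y/x = 1.5, i.e. y = 1.5·x.
Substitute into the budget 9·x + (20/3)·y = 114: 19·x = 114, so x* = 6 and y* = 1.5·6 = 9.

x* = 6, y* = 9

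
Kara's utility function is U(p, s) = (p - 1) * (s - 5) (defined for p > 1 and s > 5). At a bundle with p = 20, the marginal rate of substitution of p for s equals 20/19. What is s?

MU_p = (s−5), MU_s = (p−1).
MRS = (s−5)/(p−1).
Substitute p = 20: MRS = (s − 5)/19. Setting this equal to 20/19 gives s − 5 = (20/19)·19 = 20, so s = 25.

s = 25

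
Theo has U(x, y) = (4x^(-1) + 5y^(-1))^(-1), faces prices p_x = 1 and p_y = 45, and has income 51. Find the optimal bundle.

x* = 6, y* = 1

For CES with ρ = -1, MRS = (4/5)·(y/x)^2.
Tangency: set MRS = p_x/p_y = 1/45.
So (y/x)^2 = 1/36; taking the square root, y/x = 1/6, i.e. y = (1/6)·x.
Substitute into the budget 1·x + 45·y = 51: 8.5·x = 51, so x* = 6 and y* = (1/6)·6 = 1.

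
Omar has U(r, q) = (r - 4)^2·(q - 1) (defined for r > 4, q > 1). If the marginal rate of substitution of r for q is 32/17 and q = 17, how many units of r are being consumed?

r = 21

MU_r = 2·(r−4)·(q−1), MU_q = (r−4)^2.
MRS = (2/1)·(q−1)/(r−4).
Substitute q = 17: MRS = 32/(r − 4). Setting this equal to 32/17 gives r − 4 = 32/(32/17) = 17, so r = 21.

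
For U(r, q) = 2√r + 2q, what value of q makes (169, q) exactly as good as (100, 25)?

U(100, 25) = 70.
Set U(169, q) = 70 and solve.
With r = 169: √169 = 13, so 2q = 70 − 2·13 = 44 and q = 22.
Check: U(169, 22) = 70.

q = 22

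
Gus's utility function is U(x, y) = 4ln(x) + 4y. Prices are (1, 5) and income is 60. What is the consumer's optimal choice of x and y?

MU_x = 4/x, MU_y = 4.
MRS = 4/x ÷ 4.
Tangency: set MRS = p_x/p_y = 1/5 = 0.2.
MRS depends only on x: 1/x = 0.2 ⇒ x* = 1/0.2 = 5.
From the budget, 5·y = 60 − 1·5 = 55, so y* = 11.

x* = 5, y* = 11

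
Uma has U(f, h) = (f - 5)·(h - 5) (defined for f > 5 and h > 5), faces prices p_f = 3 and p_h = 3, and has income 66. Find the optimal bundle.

f* = 11, h* = 11

MU_f = (h−5), MU_h = (f−5).
MRS = (h−5)/(f−5).
Tangency: set MRS = p_f/p_h = 3/3 = 1.
So (h − 5)/(f − 5) = 1, i.e. (h − 5) = (f − 5).
Rewrite the budget in excess-of-subsistence terms: 3·(f − 5) + 3·(h − 5) = 66 − 3·5 − 3·5 = 36.
Substituting, 6·(f − 5) = 36, so f − 5 = 6 and f* = 11.
Then h − 5 = 6, so h* = 11.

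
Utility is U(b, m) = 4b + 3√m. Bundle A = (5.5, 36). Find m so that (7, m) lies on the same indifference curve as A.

U(5.5, 36) = 40.
Set U(7, m) = 40 and solve.
With b = 7: 3√m = 40 − 4·7 = 12, so √m = 4 and m = 16.
Check: U(7, 16) = 40.

m = 16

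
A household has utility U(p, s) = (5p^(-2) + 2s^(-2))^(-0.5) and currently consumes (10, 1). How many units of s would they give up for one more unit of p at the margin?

MRS = 1/400

For CES with ρ = -2, MRS = (5/2)·(s/p)^3.
At (10, 1): MRS = 1/400.
So at (10, 1) the consumer would give up 1/400 units of s for one more unit of p.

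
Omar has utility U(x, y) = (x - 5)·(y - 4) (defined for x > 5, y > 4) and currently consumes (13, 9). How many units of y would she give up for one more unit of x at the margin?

MRS = 0.625

MU_x = (y−4), MU_y = (x−5).
MRS = (y−4)/(x−5).
At (13, 9): MRS = 0.625.
The indifference curve has slope −0.625 at this bundle.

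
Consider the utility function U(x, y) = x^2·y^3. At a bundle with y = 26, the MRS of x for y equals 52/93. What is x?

MU_x = 2·x·y^3 and MU_y = 3·x^2·y^2.
MRS = MU_x/MU_y = (2/3)·y/x.
Substitute y = 26: MRS = (52/3)/x. Setting (52/3)/x = 52/93 gives x = (52/3)/(52/93) = 31.

x = 31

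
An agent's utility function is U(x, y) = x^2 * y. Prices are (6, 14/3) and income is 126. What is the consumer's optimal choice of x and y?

x* = 14, y* = 9

MU_x = 2·x·y and MU_y = x^2.
MRS = MU_x/MU_y = (2/1)·y/x.
Tangency: set MRS = p_x/p_y = 6/(14/3) = 9/7.
So (2/1)·y/x = 9/7, i.e. y = (9/14)·x.
Substitute into the budget 6·x + (14/3)·y = 126: 9·x = 126, so x* = 14.
Then y* = (9/14)·14 = 9.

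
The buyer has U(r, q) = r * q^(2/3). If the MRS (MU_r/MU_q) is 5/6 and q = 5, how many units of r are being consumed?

r = 9

MU_r = q^(2/3) and MU_q = 2/3·r·q^(-1/3).
MRS = MU_r/MU_q = (1.5)·q/r.
Substitute q = 5: MRS = 7.5/r. Setting 7.5/r = 5/6 gives r = 7.5/(5/6) = 9.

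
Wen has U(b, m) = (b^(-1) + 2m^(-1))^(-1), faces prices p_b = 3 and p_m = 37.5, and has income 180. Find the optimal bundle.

b* = 10, m* = 4

For CES with ρ = -1, MRS = (1/2)·(m/b)^2.
Tangency: set MRS = p_b/p_m = 3/37.5 = 2/25.
So (m/b)^2 = 4/25; taking the square root, m/b = 0.4, i.e. m = 0.4·b.
Substitute into the budget 3·b + 37.5·m = 180: 18·b = 180, so b* = 10 and m* = 0.4·10 = 4.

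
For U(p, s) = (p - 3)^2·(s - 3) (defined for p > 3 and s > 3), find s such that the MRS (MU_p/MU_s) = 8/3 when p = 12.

MU_p = 2·(p−3)·(s−3), MU_s = (p−3)^2.
MRS = (2/1)·(s−3)/(p−3).
Substitute p = 12: MRS = (s − 3)/4.5. Setting this equal to 8/3 gives s − 3 = (8/3)·4.5 = 12, so s = 15.

s = 15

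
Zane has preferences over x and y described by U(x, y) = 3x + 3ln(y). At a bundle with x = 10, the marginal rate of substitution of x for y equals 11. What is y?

y = 11

MU_x = 3, MU_y = 3/y.
MRS = 3 ÷ (3/y).
MRS depends only on y: y = 11 ⇒ y = 11.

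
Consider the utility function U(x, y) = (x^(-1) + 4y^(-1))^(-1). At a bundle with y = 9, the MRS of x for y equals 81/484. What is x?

x = 11

For CES with ρ = -1, MRS = (1/4)·(y/x)^2.
Setting (1/4)·(9/x)^2 = 81/484 gives (9/x)^2 = 81/121, so 9/x = 9/11 and x = 11.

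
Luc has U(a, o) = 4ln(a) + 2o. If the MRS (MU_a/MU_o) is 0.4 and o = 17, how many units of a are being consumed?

a = 5

MU_a = 4/a, MU_o = 2.
MRS = 4/a ÷ 2.
MRS depends only on a: 2/a = 0.4 ⇒ a = 2/0.4 = 5.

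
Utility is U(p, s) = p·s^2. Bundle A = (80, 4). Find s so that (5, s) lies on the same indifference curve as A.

s = 16

U(80, 4) = 1280.
Set U(5, s) = 1280 and solve.
With p = 5: s^2 = 1280/5 = 256; taking the square root, s = 16.
Check: U(5, 16) = 1280.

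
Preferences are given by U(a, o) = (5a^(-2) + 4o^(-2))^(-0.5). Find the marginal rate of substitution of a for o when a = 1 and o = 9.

For CES with ρ = -2, MRS = (5/4)·(o/a)^3.
At (1, 9): MRS = 911.25.
The indifference curve has slope −911.25 at this bundle.

MRS = 911.25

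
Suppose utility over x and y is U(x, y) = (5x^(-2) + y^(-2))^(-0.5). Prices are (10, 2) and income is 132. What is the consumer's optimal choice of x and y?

For CES with ρ = -2, MRS = (5/1)·(y/x)^3.
Tangency: set MRS = p_x/p_y = 10/2 = 5.
So (y/x)^3 = 1; taking the cube root, y/x = 1, i.e. y = x.
Substitute into the budget 10·x + 2·y = 132: 12·x = 132, so x* = 11 and y* = 11.

x* = 11, y* = 11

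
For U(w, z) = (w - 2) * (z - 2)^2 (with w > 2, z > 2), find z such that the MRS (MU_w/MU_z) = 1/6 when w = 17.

z = 7

MU_w = (z−2)^2, MU_z = 2·(w−2)·(z−2).
MRS = (1/2)·(z−2)/(w−2).
Substitute w = 17: MRS = (z − 2)/30. Setting this equal to 1/6 gives z − 2 = (1/6)·30 = 5, so z = 7.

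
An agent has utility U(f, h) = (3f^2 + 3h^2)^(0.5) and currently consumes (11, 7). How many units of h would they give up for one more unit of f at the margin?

For CES with ρ = 2, MRS = (h/f)^(-1).
At (11, 7): MRS = 11/7.
So at (11, 7) the consumer would give up 11/7 units of h for one more unit of f.

MRS = 11/7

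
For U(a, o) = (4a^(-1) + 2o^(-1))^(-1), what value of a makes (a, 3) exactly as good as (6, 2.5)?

U depends on (a, o) only through S = 4a^(-1) + 2o^(-1), so equal utility means equal S. At (6, 2.5): S = 22/15.
With o = 3: 2·3^(-1) = 2/3, so 4a^(-1) = 22/15 − 2/3 = 0.8, i.e. a^(-1) = 0.2.
Hence a = 1/0.2 = 5.
Check: U(5, 3) = 0.6818.

a = 5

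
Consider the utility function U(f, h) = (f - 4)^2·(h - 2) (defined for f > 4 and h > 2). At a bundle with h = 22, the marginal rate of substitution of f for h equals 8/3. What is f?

MU_f = 2·(f−4)·(h−2), MU_h = (f−4)^2.
MRS = (2/1)·(h−2)/(f−4).
Substitute h = 22: MRS = 40/(f − 4). Setting this equal to 8/3 gives f − 4 = 40/(8/3) = 15, so f = 19.

f = 19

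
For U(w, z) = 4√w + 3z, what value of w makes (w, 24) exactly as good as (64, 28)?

w = 121

U(64, 28) = 116.
Set U(w, 24) = 116 and solve.
With z = 24: 4√w = 116 − 3·24 = 44, so √w = 11 and w = 121.
Check: U(121, 24) = 116.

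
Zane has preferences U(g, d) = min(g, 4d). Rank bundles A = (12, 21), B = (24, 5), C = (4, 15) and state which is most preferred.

Evaluate utility at each bundle:
U(A) = 12.
U(B) = 20.
U(C) = 4.
Highest utility is B, so B ≻ A ≻ C.

Bundle B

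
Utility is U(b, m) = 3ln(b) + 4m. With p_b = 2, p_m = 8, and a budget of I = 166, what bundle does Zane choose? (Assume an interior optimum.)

b* = 3, m* = 20

MU_b = 3/b, MU_m = 4.
MRS = 3/b ÷ 4.
Tangency: set MRS = p_b/p_m = 2/8 = 0.25.
MRS depends only on b: 0.75/b = 0.25 ⇒ b* = 0.75/0.25 = 3.
From the budget, 8·m = 166 − 2·3 = 160, so m* = 20.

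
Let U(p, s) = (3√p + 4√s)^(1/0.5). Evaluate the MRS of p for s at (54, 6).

MRS = 0.25

For CES with ρ = 0.5, MRS = (3/4)·√(s/p).
At (54, 6): MRS = 0.25.
That is, one extra unit of p is worth 0.25 units of s at the margin.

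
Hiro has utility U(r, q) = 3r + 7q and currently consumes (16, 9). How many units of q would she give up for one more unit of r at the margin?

MRS = 3/7

MU_r = 3, MU_q = 7, so MRS = 3/7 at every bundle.
At (16, 9): MRS = 3/7.
The indifference curve has slope −3/7 at this bundle.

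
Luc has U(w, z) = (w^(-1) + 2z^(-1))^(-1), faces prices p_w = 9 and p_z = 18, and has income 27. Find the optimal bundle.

For CES with ρ = -1, MRS = (1/2)·(z/w)^2.
Tangency: set MRS = p_w/p_z = 9/18 = 0.5.
So (z/w)^2 = 1; taking the square root, z/w = 1, i.e. z = w.
Substitute into the budget 9·w + 18·z = 27: 27·w = 27, so w* = 1 and z* = 1.

w* = 1, z* = 1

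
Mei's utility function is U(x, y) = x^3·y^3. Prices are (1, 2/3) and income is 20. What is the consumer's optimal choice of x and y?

MU_x = 3·x^2·y^3 and MU_y = 3·x^3·y^2.
MRS = MU_x/MU_y = y/x.
Tangency: set MRS = p_x/p_y = 1/(2/3) = 1.5.
So y/x = 1.5, i.e. y = 1.5·x.
Substitute into the budget 1·x + (2/3)·y = 20: 2·x = 20, so x* = 10.
Then y* = 1.5·10 = 15.

x* = 10, y* = 15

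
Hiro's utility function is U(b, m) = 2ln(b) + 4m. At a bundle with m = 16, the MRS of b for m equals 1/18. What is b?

MU_b = 2/b, MU_m = 4.
MRS = 2/b ÷ 4.
MRS depends only on b: 0.5/b = 1/18 ⇒ b = 0.5/(1/18) = 9.

b = 9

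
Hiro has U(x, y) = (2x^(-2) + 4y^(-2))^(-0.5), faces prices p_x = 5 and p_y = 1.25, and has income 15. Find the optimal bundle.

x* = 2, y* = 4

For CES with ρ = -2, MRS = (2/4)·(y/x)^3.
Tangency: set MRS = p_x/p_y = 5/1.25 = 4.
So (y/x)^3 = 8; taking the cube root, y/x = 2, i.e. y = 2·x.
Substitute into the budget 5·x + 1.25·y = 15: 7.5·x = 15, so x* = 2 and y* = 2·2 = 4.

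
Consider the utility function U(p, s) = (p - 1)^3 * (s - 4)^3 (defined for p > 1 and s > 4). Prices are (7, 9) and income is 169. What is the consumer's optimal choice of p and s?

MU_p = 3·(p−1)^2·(s−4)^3, MU_s = 3·(p−1)^3·(s−4)^2.
MRS = (s−4)/(p−1).
Tangency: set MRS = p_p/p_s = 7/9.
So (s − 4)/(p − 1) = 7/9, i.e. (s − 4) = (7/9)·(p − 1).
Rewrite the budget in excess-of-subsistence terms: 7·(p − 1) + 9·(s − 4) = 169 − 7·1 − 9·4 = 126.
Substituting, 14·(p − 1) = 126, so p − 1 = 9 and p* = 10.
Then s − 4 = (7/9)·9 = 7, so s* = 11.

p* = 10, s* = 11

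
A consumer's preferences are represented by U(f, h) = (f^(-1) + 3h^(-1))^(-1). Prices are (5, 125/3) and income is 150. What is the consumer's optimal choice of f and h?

f* = 5, h* = 3

For CES with ρ = -1, MRS = (1/3)·(h/f)^2.
Tangency: set MRS = p_f/p_h = 5/(125/3) = 3/25.
So (h/f)^2 = 9/25; taking the square root, h/f = 0.6, i.e. h = 0.6·f.
Substitute into the budget 5·f + (125/3)·h = 150: 30·f = 150, so f* = 5 and h* = 0.6·5 = 3.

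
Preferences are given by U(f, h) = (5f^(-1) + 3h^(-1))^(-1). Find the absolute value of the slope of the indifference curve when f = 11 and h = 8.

For CES with ρ = -1, MRS = (5/3)·(h/f)^2.
At (11, 8): MRS = 320/363.
That is, one extra unit of f is worth 320/363 units of h at the margin.

MRS = 320/363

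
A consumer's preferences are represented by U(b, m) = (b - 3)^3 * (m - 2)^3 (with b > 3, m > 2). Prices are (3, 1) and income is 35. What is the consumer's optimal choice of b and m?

b* = 7, m* = 14

MU_b = 3·(b−3)^2·(m−2)^3, MU_m = 3·(b−3)^3·(m−2)^2.
MRS = (m−2)/(b−3).
Tangency: set MRS = p_b/p_m = 3/1 = 3.
So (m − 2)/(b − 3) = 3, i.e. (m − 2) = 3·(b − 3).
Rewrite the budget in excess-of-subsistence terms: 3·(b − 3) + 1·(m − 2) = 35 − 3·3 − 1·2 = 24.
Substituting, 6·(b − 3) = 24, so b − 3 = 4 and b* = 7.
Then m − 2 = 3·4 = 12, so m* = 14.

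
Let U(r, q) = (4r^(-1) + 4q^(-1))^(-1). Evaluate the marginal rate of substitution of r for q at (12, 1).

For CES with ρ = -1, MRS = (q/r)^2.
At (12, 1): MRS = 1/144.
That is, one extra unit of r is worth 1/144 units of q at the margin.

MRS = 1/144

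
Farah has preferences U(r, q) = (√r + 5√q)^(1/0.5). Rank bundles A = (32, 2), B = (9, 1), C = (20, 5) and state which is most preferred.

Evaluate utility at each bundle:
U(A) = 162.000.
U(B) = 64.000.
U(C) = 245.000.
Highest utility is C, so C ≻ A ≻ B.

Bundle C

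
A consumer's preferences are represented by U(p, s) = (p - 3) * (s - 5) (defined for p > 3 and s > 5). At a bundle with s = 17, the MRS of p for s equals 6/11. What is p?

p = 25

MU_p = (s−5), MU_s = (p−3).
MRS = (s−5)/(p−3).
Substitute s = 17: MRS = 12/(p − 3). Setting this equal to 6/11 gives p − 3 = 12/(6/11) = 22, so p = 25.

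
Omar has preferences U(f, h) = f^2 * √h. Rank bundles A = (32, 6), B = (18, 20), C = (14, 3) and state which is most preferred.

Bundle A

Evaluate utility at each bundle:
U(A) = 2508.277.
U(B) = 1448.972.
U(C) = 339.482.
Highest utility is A, so A ≻ B ≻ C.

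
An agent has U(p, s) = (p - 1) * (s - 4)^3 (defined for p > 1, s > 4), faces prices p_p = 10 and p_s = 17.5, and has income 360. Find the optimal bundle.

MU_p = (s−4)^3, MU_s = 3·(p−1)·(s−4)^2.
MRS = (1/3)·(s−4)/(p−1).
Tangency: set MRS = p_p/p_s = 10/17.5 = 4/7.
So (1/3)·(s − 4)/(p − 1) = 4/7, i.e. (s − 4) = (12/7)·(p − 1).
Rewrite the budget in excess-of-subsistence terms: 10·(p − 1) + 17.5·(s − 4) = 360 − 10·1 − 17.5·4 = 280.
Substituting, 40·(p − 1) = 280, so p − 1 = 7 and p* = 8.
Then s − 4 = (12/7)·7 = 12, so s* = 16.

p* = 8, s* = 16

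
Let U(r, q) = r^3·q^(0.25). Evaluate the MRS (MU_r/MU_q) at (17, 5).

MRS = 60/17

MU_r = 3·r^2·q^(0.25) and MU_q = 0.25·r^3·q^(-0.75).
MRS = MU_r/MU_q = (12)·q/r.
At (17, 5): MRS = 60/17.
So at (17, 5) the consumer would give up 60/17 units of q for one more unit of r.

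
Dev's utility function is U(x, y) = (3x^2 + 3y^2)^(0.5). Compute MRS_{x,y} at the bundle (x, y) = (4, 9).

MRS = 4/9

For CES with ρ = 2, MRS = (y/x)^(-1).
At (4, 9): MRS = 4/9.
So at (4, 9) the consumer would give up 4/9 units of y for one more unit of x.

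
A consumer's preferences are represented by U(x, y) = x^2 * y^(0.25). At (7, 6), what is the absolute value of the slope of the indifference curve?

MRS = 48/7

MU_x = 2·x·y^(0.25) and MU_y = 0.25·x^2·y^(-0.75).
MRS = MU_x/MU_y = (8)·y/x.
At (7, 6): MRS = 48/7.
That is, one extra unit of x is worth 48/7 units of y at the margin.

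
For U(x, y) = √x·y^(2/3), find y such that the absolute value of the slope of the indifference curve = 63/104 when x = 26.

MU_x = 0.5·x^(-0.5)·y^(2/3) and MU_y = 2/3·√x·y^(-1/3).
MRS = MU_x/MU_y = (0.75)·y/x.
Substitute x = 26: MRS = y/(104/3). Setting y/(104/3) = 63/104 gives y = (63/104)·(104/3) = 21.

y = 21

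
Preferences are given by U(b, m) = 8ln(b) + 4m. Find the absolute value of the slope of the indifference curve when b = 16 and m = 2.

MRS = 0.125

MU_b = 8/b, MU_m = 4.
MRS = 8/b ÷ 4.
At (16, 2): MRS = 0.125.
The indifference curve has slope −0.125 at this bundle.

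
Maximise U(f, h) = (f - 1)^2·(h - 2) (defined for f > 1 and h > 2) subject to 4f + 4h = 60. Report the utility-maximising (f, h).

f* = 9, h* = 6

MU_f = 2·(f−1)·(h−2), MU_h = (f−1)^2.
MRS = (2/1)·(h−2)/(f−1).
Tangency: set MRS = p_f/p_h = 4/4 = 1.
So (2/1)·(h − 2)/(f − 1) = 1, i.e. (h − 2) = 0.5·(f − 1).
Rewrite the budget in excess-of-subsistence terms: 4·(f − 1) + 4·(h − 2) = 60 − 4·1 − 4·2 = 48.
Substituting, 6·(f − 1) = 48, so f − 1 = 8 and f* = 9.
Then h − 2 = 0.5·8 = 4, so h* = 6.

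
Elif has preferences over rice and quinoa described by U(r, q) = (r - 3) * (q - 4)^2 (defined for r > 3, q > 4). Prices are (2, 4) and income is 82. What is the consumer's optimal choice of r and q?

r* = 13, q* = 14

MU_r = (q−4)^2, MU_q = 2·(r−3)·(q−4).
MRS = (1/2)·(q−4)/(r−3).
Tangency: set MRS = p_r/p_q = 2/4 = 0.5.
So (1/2)·(q − 4)/(r − 3) = 0.5, i.e. (q − 4) = (r − 3).
Rewrite the budget in excess-of-subsistence terms: 2·(r − 3) + 4·(q − 4) = 82 − 2·3 − 4·4 = 60.
Substituting, 6·(r − 3) = 60, so r − 3 = 10 and r* = 13.
Then q − 4 = 10, so q* = 14.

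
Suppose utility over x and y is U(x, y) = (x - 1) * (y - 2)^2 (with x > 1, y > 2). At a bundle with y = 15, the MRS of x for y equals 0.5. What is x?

MU_x = (y−2)^2, MU_y = 2·(x−1)·(y−2).
MRS = (1/2)·(y−2)/(x−1).
Substitute y = 15: MRS = 6.5/(x − 1). Setting this equal to 0.5 gives x − 1 = 6.5/0.5 = 13, so x = 14.

x = 14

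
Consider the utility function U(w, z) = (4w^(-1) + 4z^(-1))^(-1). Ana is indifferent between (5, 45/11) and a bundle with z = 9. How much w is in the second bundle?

U depends on (w, z) only through S = 4w^(-1) + 4z^(-1), so equal utility means equal S. At (5, 45/11): S = 16/9.
With z = 9: 4·9^(-1) = 4/9, so 4w^(-1) = 16/9 − 4/9 = 4/3, i.e. w^(-1) = 1/3.
Hence w = 1/(1/3) = 3.
Check: U(3, 9) = 0.5625.

w = 3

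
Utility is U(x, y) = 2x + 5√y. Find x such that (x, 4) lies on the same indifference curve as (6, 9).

x = 8.5

U(6, 9) = 27.
Set U(x, 4) = 27 and solve.
With y = 4: √4 = 2, so 2x = 27 − 5·2 = 17 and x = 8.5.
Check: U(8.5, 4) = 27.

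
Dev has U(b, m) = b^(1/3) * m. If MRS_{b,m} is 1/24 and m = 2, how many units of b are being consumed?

b = 16

MU_b = 1/3·b^(-2/3)·m and MU_m = b^(1/3).
MRS = MU_b/MU_m = (1/3)·m/b.
Substitute m = 2: MRS = (2/3)/b. Setting (2/3)/b = 1/24 gives b = (2/3)/(1/24) = 16.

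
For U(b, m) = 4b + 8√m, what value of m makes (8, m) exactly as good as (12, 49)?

m = 81

U(12, 49) = 104.
Set U(8, m) = 104 and solve.
With b = 8: 8√m = 104 − 4·8 = 72, so √m = 9 and m = 81.
Check: U(8, 81) = 104.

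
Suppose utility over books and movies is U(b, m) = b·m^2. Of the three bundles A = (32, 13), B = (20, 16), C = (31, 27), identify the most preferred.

Evaluate utility at each bundle:
U(A) = 5408.
U(B) = 5120.
U(C) = 22599.
Highest utility is C, so C ≻ A ≻ B.

Bundle C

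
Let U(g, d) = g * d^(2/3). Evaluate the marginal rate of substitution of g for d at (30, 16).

MRS = 0.8

MU_g = d^(2/3) and MU_d = 2/3·g·d^(-1/3).
MRS = MU_g/MU_d = (1.5)·d/g.
At (30, 16): MRS = 0.8.
The indifference curve has slope −0.8 at this bundle.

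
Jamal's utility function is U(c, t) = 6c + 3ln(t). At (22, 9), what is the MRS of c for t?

MU_c = 6, MU_t = 3/t.
MRS = 6 ÷ (3/t).
At (22, 9): MRS = 18.
So at (22, 9) the consumer would give up 18 units of t for one more unit of c.

MRS = 18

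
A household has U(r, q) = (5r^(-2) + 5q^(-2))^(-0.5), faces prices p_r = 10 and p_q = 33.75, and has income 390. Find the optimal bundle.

For CES with ρ = -2, MRS = (q/r)^3.
Tangency: set MRS = p_r/p_q = 10/33.75 = 8/27.
So (q/r)^3 = 8/27; taking the cube root, q/r = 2/3, i.e. q = (2/3)·r.
Substitute into the budget 10·r + 33.75·q = 390: 32.5·r = 390, so r* = 12 and q* = (2/3)·12 = 8.

r* = 12, q* = 8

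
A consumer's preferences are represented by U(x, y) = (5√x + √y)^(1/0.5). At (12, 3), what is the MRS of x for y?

For CES with ρ = 0.5, MRS = (5/1)·√(y/x).
At (12, 3): MRS = 2.5.
The indifference curve has slope −2.5 at this bundle.

MRS = 2.5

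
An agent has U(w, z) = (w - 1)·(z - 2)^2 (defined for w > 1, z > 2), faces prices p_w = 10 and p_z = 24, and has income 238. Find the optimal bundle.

MU_w = (z−2)^2, MU_z = 2·(w−1)·(z−2).
MRS = (1/2)·(z−2)/(w−1).
Tangency: set MRS = p_w/p_z = 10/24 = 5/12.
So (1/2)·(z − 2)/(w − 1) = 5/12, i.e. (z − 2) = (5/6)·(w − 1).
Rewrite the budget in excess-of-subsistence terms: 10·(w − 1) + 24·(z − 2) = 238 − 10·1 − 24·2 = 180.
Substituting, 30·(w − 1) = 180, so w − 1 = 6 and w* = 7.
Then z − 2 = (5/6)·6 = 5, so z* = 7.

w* = 7, z* = 7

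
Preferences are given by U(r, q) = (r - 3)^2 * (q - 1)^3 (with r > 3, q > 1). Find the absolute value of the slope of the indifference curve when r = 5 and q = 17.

MU_r = 2·(r−3)·(q−1)^3, MU_q = 3·(r−3)^2·(q−1)^2.
MRS = (2/3)·(q−1)/(r−3).
At (5, 17): MRS = 16/3.
That is, one extra unit of r is worth 16/3 units of q at the margin.

MRS = 16/3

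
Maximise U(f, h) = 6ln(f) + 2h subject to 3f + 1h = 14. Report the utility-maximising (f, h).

f* = 1, h* = 11

MU_f = 6/f, MU_h = 2.
MRS = 6/f ÷ 2.
Tangency: set MRS = p_f/p_h = 3/1 = 3.
MRS depends only on f: 3/f = 3 ⇒ f* = 3/3 = 1.
From the budget, 1·h = 14 − 3·1 = 11, so h* = 11.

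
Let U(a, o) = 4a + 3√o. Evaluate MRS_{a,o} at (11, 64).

MU_a = 4, MU_o = 3/(2√o).
MRS = 4 ÷ (3/(2√o)).
At (11, 64): MRS = 64/3.
The indifference curve has slope −64/3 at this bundle.

MRS = 64/3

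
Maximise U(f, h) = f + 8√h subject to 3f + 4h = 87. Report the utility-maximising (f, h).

f* = 17, h* = 9

MU_f = 1, MU_h = 8/(2√h).
MRS = 1 ÷ (8/(2√h)).
Tangency: set MRS = p_f/p_h = 3/4 = 0.75.
MRS depends only on h: 0.25·√h = 0.75 ⇒ √h = 0.75/0.25 = 3 ⇒ h* = 9.
From the budget, 3·f = 87 − 4·9 = 51, so f* = 17.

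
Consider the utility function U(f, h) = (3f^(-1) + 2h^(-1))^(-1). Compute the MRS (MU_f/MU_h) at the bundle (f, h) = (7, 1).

For CES with ρ = -1, MRS = (3/2)·(h/f)^2.
At (7, 1): MRS = 3/98.
The indifference curve has slope −3/98 at this bundle.

MRS = 3/98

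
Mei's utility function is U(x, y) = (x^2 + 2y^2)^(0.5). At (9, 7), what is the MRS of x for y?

MRS = 9/14

For CES with ρ = 2, MRS = (1/2)·(y/x)^(-1).
At (9, 7): MRS = 9/14.
That is, one extra unit of x is worth 9/14 units of y at the margin.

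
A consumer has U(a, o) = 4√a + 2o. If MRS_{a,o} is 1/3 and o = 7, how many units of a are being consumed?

MU_a = 4/(2√a), MU_o = 2.
MRS = 4/(2√a) ÷ 2.
MRS depends only on a: 1/√a = 1/3 ⇒ √a = 1/(1/3) = 3 ⇒ a = 9.

a = 9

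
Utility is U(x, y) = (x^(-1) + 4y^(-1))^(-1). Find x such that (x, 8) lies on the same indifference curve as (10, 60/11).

x = 3

U depends on (x, y) only through S = x^(-1) + 4y^(-1), so equal utility means equal S. At (10, 60/11): S = 5/6.
With y = 8: 4·8^(-1) = 0.5, so x^(-1) = 5/6 − 0.5 = 1/3.
Hence x = 1/(1/3) = 3.
Check: U(3, 8) = 1.2.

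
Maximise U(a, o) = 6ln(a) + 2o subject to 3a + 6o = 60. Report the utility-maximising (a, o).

a* = 6, o* = 7

MU_a = 6/a, MU_o = 2.
MRS = 6/a ÷ 2.
Tangency: set MRS = p_a/p_o = 3/6 = 0.5.
MRS depends only on a: 3/a = 0.5 ⇒ a* = 3/0.5 = 6.
From the budget, 6·o = 60 − 3·6 = 42, so o* = 7.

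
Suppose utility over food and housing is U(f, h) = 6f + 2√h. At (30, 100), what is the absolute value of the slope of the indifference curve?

MU_f = 6, MU_h = 2/(2√h).
MRS = 6 ÷ (2/(2√h)).
At (30, 100): MRS = 60.
That is, one extra unit of f is worth 60 units of h at the margin.

MRS = 60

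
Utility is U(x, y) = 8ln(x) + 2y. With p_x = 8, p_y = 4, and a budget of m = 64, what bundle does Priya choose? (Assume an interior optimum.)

MU_x = 8/x, MU_y = 2.
MRS = 8/x ÷ 2.
Tangency: set MRS = p_x/p_y = 8/4 = 2.
MRS depends only on x: 4/x = 2 ⇒ x* = 4/2 = 2.
From the budget, 4·y = 64 − 8·2 = 48, so y* = 12.

x* = 2, y* = 12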